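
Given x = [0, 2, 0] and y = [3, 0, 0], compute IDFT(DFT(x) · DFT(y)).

(x ⊛ y)[n] = Σ(m=0 to 2) x[m] · y[(n-m) mod 3]

Computing each output sample:
(x ⊛ y)[0] = 0
(x ⊛ y)[1] = 6
(x ⊛ y)[2] = 0

x ⊛ y = [0, 6, 0]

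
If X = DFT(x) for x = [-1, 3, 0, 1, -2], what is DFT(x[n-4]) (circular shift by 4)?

Time shift by 4: X_shifted[k] = ω_5^(4k) · X[k]
Shifted x = [3, 0, 1, -2, -1]

DFT(x[n-4]) = [1, 3.5000-2.7144i, 3.5000+2.2654i, 3.5000-2.2654i, 3.5000+2.7144i]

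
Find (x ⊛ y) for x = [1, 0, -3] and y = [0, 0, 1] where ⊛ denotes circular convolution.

(x ⊛ y)[n] = Σ(m=0 to 2) x[m] · y[(n-m) mod 3]

Computing each output sample:
(x ⊛ y)[0] = 0
(x ⊛ y)[1] = -3
(x ⊛ y)[2] = 1

x ⊛ y = [0, -3, 1]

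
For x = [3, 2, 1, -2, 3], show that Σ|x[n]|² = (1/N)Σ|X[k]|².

Time domain:
Σ|x[n]|² = |3|² + |2|² + |1|² + |-2|² + |3|² = 27.0000

Frequency domain:
(1/5)Σ|X[k]|² = (1/5)(|7|² + |5.3541-0.8123i|² + |-1.3541+3.4410i|² + |-1.3541-3.4410i|² + |5.3541+0.8123i|²) = (1/5)·135.0000 = 27.0000

Both sides agree, confirming Parseval's theorem.

Σ|x[n]|² = (1/N)Σ|X[k]|² = 27.0000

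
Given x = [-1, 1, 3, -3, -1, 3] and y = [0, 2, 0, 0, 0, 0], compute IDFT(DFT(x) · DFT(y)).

(x ⊛ y)[n] = Σ(m=0 to 5) x[m] · y[(n-m) mod 6]

Computing each output sample:
(x ⊛ y)[0] = 6
(x ⊛ y)[1] = -2
(x ⊛ y)[2] = 2
(x ⊛ y)[3] = 6
(x ⊛ y)[4] = -6
(x ⊛ y)[5] = -2

x ⊛ y = [6, -2, 2, 6, -6, -2]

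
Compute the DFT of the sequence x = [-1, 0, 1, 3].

X[k] = Σ(n=0 to 3) x[n] · ω_4^(nk)
where ω_4 = e^(-2πi/4)

Computing each X[k]:
X[0] = 3
X[1] = -2+3i
X[2] = -3
X[3] = -2-3i

X = [3, -2+3i, -3, -2-3i]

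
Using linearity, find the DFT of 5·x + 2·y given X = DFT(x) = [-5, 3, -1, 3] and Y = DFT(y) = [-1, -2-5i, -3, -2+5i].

By linearity: DFT(5x + 2y) = 5·DFT(x) + 2·DFT(y)
= 5·[-5, 3, -1, 3] + 2·[-1, -2-5i, -3, -2+5i]

Computing element-wise:
Z[0] = 5·(-5) + 2·(-1) = -27
Z[1] = 5·(3) + 2·(-2-5i) = 11-10i
Z[2] = 5·(-1) + 2·(-3) = -11
Z[3] = 5·(3) + 2·(-2+5i) = 11+10i

DFT(5x + 2y) = 5·X + 2·Y = [-27, 11-10i, -11, 11+10i]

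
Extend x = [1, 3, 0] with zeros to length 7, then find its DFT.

Original 3-point DFT: [4, -0.5000-2.5981i, -0.5000+2.5981i]
Zero-padded 7-point DFT provides frequency interpolation.

DFT_7([x, 0, ...]) = [4, 2.8705-2.3455i, 0.3324-2.9248i, -1.7029-1.3017i, -1.7029+1.3017i, 0.3324+2.9248i, 2.8705+2.3455i]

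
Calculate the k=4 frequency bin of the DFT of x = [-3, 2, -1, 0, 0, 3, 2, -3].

X[4] = Σ(n=0 to 7) x[n] · ω_8^(4n) where ω_8 = e^(-2πi/8)
= (-3)·ω_8^0 + (2)·ω_8^4 + (-1)·ω_8^8 + (0)·ω_8^12 + (0)·ω_8^16 + (3)·ω_8^20 + (2)·ω_8^24 + (-3)·ω_8^28

X[4] = -4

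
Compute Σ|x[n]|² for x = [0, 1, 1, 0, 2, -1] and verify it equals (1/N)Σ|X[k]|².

Time domain:
Σ|x[n]|² = |0|² + |1|² + |1|² + |0|² + |2|² + |-1|² = 7.0000

Frequency domain:
(1/6)Σ|X[k]|² = (1/6)(|3|² + |-1.5000-0.8660i|² + |-1.5000-2.5981i|² + |3|² + |-1.5000+2.5981i|² + |-1.5000+0.8660i|²) = (1/6)·42.0000 = 7.0000

Both sides agree, confirming Parseval's theorem.

Σ|x[n]|² = (1/N)Σ|X[k]|² = 7.0000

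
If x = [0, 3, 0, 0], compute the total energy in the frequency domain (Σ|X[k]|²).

Parseval: Σ|x[n]|² = (1/N)Σ|X[k]|², so Σ|X[k]|² = N·Σ|x[n]|² = 4·9.0000

Σ|X[k]|² = N·Σ|x[n]|² = 4·9.0000 = 36.0000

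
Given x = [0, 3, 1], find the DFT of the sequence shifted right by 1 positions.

Time shift by 1: X_shifted[k] = ω_3^(1k) · X[k]
Shifted x = [1, 0, 3]

DFT(x[n-1]) = [4, -0.5000+2.5981i, -0.5000-2.5981i]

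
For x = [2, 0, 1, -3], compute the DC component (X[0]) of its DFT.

X[0] = Σ(n=0 to 3) x[n] · ω_4^0 = Σ x[n]
= (2) + (0) + (1) + (-3)

X[0] = 0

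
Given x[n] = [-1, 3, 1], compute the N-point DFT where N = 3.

X[k] = Σ(n=0 to 2) x[n] · ω_3^(nk)
where ω_3 = e^(-2πi/3)

Computing each X[k]:
X[0] = 3
X[1] = -3.0000-1.7321i
X[2] = -3.0000+1.7321i

X = [3, -3.0000-1.7321i, -3.0000+1.7321i]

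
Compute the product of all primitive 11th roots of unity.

The primitive 11th roots of unity are ω_11^k for k coprime to 11: k ∈ {1, 2, 3, 4, 5, 6, 7, 8, 9, 10}
Their product equals the constant term of the cyclotomic polynomial Φ_11(x) up to sign.
For n ≥ 3, the product of all primitive nth roots of unity is 1. (For n=1 it is 1; for n=2 it is -1.)

1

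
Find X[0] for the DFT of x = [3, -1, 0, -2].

X[0] = Σ(n=0 to 3) x[n] · ω_4^0 = Σ x[n]
= (3) + (-1) + (0) + (-2)

X[0] = 0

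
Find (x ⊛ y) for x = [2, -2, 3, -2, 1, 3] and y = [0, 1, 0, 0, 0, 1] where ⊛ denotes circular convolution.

(x ⊛ y)[n] = Σ(m=0 to 5) x[m] · y[(n-m) mod 6]

Computing each output sample:
(x ⊛ y)[0] = 1
(x ⊛ y)[1] = 5
(x ⊛ y)[2] = -4
(x ⊛ y)[3] = 4
(x ⊛ y)[4] = 1
(x ⊛ y)[5] = 3

x ⊛ y = [1, 5, -4, 4, 1, 3]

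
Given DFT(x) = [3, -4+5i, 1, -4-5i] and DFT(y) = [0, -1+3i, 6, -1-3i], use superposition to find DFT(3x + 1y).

By linearity: DFT(3x + 1y) = 3·DFT(x) + 1·DFT(y)
= 3·[3, -4+5i, 1, -4-5i] + 1·[0, -1+3i, 6, -1-3i]

Computing element-wise:
Z[0] = 3·(3) + 1·(0) = 9
Z[1] = 3·(-4+5i) + 1·(-1+3i) = -13+18i
Z[2] = 3·(1) + 1·(6) = 9
Z[3] = 3·(-4-5i) + 1·(-1-3i) = -13-18i

DFT(3x + 1y) = 3·X + 1·Y = [9, -13+18i, 9, -13-18i]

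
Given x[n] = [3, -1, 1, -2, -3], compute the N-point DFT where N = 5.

X[k] = Σ(n=0 to 4) x[n] · ω_5^(nk)
where ω_5 = e^(-2πi/5)

Computing each X[k]:
X[0] = -2
X[1] = 2.5729-3.6655i
X[2] = 5.9271+1.6776i
X[3] = 5.9271-1.6776i
X[4] = 2.5729+3.6655i

X = [-2, 2.5729-3.6655i, 5.9271+1.6776i, 5.9271-1.6776i, 2.5729+3.6655i]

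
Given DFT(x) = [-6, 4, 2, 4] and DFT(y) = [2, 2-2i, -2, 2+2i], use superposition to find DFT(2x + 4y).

By linearity: DFT(2x + 4y) = 2·DFT(x) + 4·DFT(y)
= 2·[-6, 4, 2, 4] + 4·[2, 2-2i, -2, 2+2i]

Computing element-wise:
Z[0] = 2·(-6) + 4·(2) = -4
Z[1] = 2·(4) + 4·(2-2i) = 16-8i
Z[2] = 2·(2) + 4·(-2) = -4
Z[3] = 2·(4) + 4·(2+2i) = 16+8i

DFT(2x + 4y) = 2·X + 4·Y = [-4, 16-8i, -4, 16+8i]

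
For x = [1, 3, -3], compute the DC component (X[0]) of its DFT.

X[0] = Σ(n=0 to 2) x[n] · ω_3^0 = Σ x[n]
= (1) + (3) + (-3)

X[0] = 1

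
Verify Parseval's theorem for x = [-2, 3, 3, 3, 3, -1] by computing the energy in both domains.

Time domain:
Σ|x[n]|² = |-2|² + |3|² + |3|² + |3|² + |3|² + |-1|² = 41.0000

Frequency domain:
(1/6)Σ|X[k]|² = (1/6)(|9|² + |-7.0000-3.4641i|² + |-3.0000-3.4641i|² + |-1|² + |-3.0000+3.4641i|² + |-7.0000+3.4641i|²) = (1/6)·246.0000 = 41.0000

Both sides agree, confirming Parseval's theorem.

Σ|x[n]|² = (1/N)Σ|X[k]|² = 41.0000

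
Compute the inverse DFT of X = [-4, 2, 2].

x[n] = (1/3) Σ(k=0 to 2) X[k] · e^(2πikn/3)

Computing each x[n]:
x[0] = 0
x[1] = -2
x[2] = -2

x = [0, -2, -2]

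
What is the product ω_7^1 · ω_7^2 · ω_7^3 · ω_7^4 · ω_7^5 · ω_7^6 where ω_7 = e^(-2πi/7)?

The primitive 7th roots of unity are ω_7^k for k coprime to 7: k ∈ {1, 2, 3, 4, 5, 6}
Their product equals the constant term of the cyclotomic polynomial Φ_7(x) up to sign.
For n ≥ 3, the product of all primitive nth roots of unity is 1. (For n=1 it is 1; for n=2 it is -1.)

1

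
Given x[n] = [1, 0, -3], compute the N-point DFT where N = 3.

X[k] = Σ(n=0 to 2) x[n] · ω_3^(nk)
where ω_3 = e^(-2πi/3)

Computing each X[k]:
X[0] = -2
X[1] = 2.5000-2.5981i
X[2] = 2.5000+2.5981i

X = [-2, 2.5000-2.5981i, 2.5000+2.5981i]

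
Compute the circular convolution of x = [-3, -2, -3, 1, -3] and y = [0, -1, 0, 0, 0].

(x ⊛ y)[n] = Σ(m=0 to 4) x[m] · y[(n-m) mod 5]

Computing each output sample:
(x ⊛ y)[0] = 3
(x ⊛ y)[1] = 3
(x ⊛ y)[2] = 2
(x ⊛ y)[3] = 3
(x ⊛ y)[4] = -1

x ⊛ y = [3, 3, 2, 3, -1]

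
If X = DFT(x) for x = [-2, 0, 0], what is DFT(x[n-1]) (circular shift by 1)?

Time shift by 1: X_shifted[k] = ω_3^(1k) · X[k]
Shifted x = [0, -2, 0]

DFT(x[n-1]) = [-2, 1.0000+1.7321i, 1.0000-1.7321i]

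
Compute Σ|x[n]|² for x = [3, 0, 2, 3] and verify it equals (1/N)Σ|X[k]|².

Time domain:
Σ|x[n]|² = |3|² + |0|² + |2|² + |3|² = 22.0000

Frequency domain:
(1/4)Σ|X[k]|² = (1/4)(|8|² + |1+3i|² + |2|² + |1-3i|²) = (1/4)·88.0000 = 22.0000

Both sides agree, confirming Parseval's theorem.

Σ|x[n]|² = (1/N)Σ|X[k]|² = 22.0000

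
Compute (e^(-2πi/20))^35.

Since ω_20^20 = 1, powers reduce modulo 20.
35 mod 20 = 15
So ω_20^35 = ω_20^15 = e^(-2πi·15/20)

ω_20^35 = ω_20^15 = 1i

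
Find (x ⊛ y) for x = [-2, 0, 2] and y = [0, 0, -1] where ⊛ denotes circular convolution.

(x ⊛ y)[n] = Σ(m=0 to 2) x[m] · y[(n-m) mod 3]

Computing each output sample:
(x ⊛ y)[0] = 0
(x ⊛ y)[1] = -2
(x ⊛ y)[2] = 2

x ⊛ y = [0, -2, 2]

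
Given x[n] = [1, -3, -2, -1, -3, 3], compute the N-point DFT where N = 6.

X[k] = Σ(n=0 to 5) x[n] · ω_6^(nk)
where ω_6 = e^(-2πi/6)

Computing each X[k]:
X[0] = -5
X[1] = 4.5000+4.3301i
X[2] = 2.5000+6.0622i
X[3] = -3
X[4] = 2.5000-6.0622i
X[5] = 4.5000-4.3301i

X = [-5, 4.5000+4.3301i, 2.5000+6.0622i, -3, 2.5000-6.0622i, 4.5000-4.3301i]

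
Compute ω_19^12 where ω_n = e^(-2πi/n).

ω_19^12 = e^(-2πi·12/19)
= cos(-2π·12/19) + i·sin(-2π·12/19)
= cos(-24π/19) + i·sin(-24π/19)

ω_19^12 = cos(-24π/19) + i·sin(-24π/19) = -0.6773+0.7357i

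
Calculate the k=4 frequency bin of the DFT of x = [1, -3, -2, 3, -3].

X[4] = Σ(n=0 to 4) x[n] · ω_5^(4n) where ω_5 = e^(-2πi/5)
= (1)·ω_5^0 + (-3)·ω_5^4 + (-2)·ω_5^8 + (3)·ω_5^12 + (-3)·ω_5^16

X[4] = -1.6631-2.9389i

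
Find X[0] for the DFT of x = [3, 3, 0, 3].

X[0] = Σ(n=0 to 3) x[n] · ω_4^0 = Σ x[n]
= (3) + (3) + (0) + (3)

X[0] = 9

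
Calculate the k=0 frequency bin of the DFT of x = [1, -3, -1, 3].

X[0] = Σ(n=0 to 3) x[n] · ω_4^0 = Σ x[n]
= (1) + (-3) + (-1) + (3)

X[0] = 0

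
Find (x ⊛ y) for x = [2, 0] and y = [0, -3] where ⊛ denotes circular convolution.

(x ⊛ y)[n] = Σ(m=0 to 1) x[m] · y[(n-m) mod 2]

Computing each output sample:
(x ⊛ y)[0] = 0
(x ⊛ y)[1] = -6

x ⊛ y = [0, -6]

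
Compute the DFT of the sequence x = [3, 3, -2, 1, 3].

X[k] = Σ(n=0 to 4) x[n] · ω_5^(nk)
where ω_5 = e^(-2πi/5)

Computing each X[k]:
X[0] = 8
X[1] = 5.6631+1.7634i
X[2] = -2.1631-2.8532i
X[3] = -2.1631+2.8532i
X[4] = 5.6631-1.7634i

X = [8, 5.6631+1.7634i, -2.1631-2.8532i, -2.1631+2.8532i, 5.6631-1.7634i]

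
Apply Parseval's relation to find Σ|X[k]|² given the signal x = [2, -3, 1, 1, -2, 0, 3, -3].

Parseval: Σ|x[n]|² = (1/N)Σ|X[k]|², so Σ|X[k]|² = N·Σ|x[n]|² = 8·37.0000

Σ|X[k]|² = N·Σ|x[n]|² = 8·37.0000 = 296.0000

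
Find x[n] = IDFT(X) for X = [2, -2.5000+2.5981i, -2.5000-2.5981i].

x[n] = (1/3) Σ(k=0 to 2) X[k] · e^(2πikn/3)

Computing each x[n]:
x[0] = -1
x[1] = 0
x[2] = 3

x = [-1, 0, 3]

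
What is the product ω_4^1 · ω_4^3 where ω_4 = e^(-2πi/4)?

The primitive 4th roots of unity are ω_4^k for k coprime to 4: k ∈ {1, 3}
Their product equals the constant term of the cyclotomic polynomial Φ_4(x) up to sign.
For n ≥ 3, the product of all primitive nth roots of unity is 1. (For n=1 it is 1; for n=2 it is -1.)

1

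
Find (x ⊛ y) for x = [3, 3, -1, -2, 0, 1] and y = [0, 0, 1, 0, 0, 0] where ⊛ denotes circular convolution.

(x ⊛ y)[n] = Σ(m=0 to 5) x[m] · y[(n-m) mod 6]

Computing each output sample:
(x ⊛ y)[0] = 0
(x ⊛ y)[1] = 1
(x ⊛ y)[2] = 3
(x ⊛ y)[3] = 3
(x ⊛ y)[4] = -1
(x ⊛ y)[5] = -2

x ⊛ y = [0, 1, 3, 3, -1, -2]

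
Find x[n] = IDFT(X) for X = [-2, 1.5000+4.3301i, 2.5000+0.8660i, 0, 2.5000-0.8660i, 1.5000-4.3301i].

x[n] = (1/6) Σ(k=0 to 5) X[k] · e^(2πikn/6)

Computing each x[n]:
x[0] = 1
x[1] = -2
x[2] = -2
x[3] = 0
x[4] = 0
x[5] = 1

x = [1, -2, -2, 0, 0, 1]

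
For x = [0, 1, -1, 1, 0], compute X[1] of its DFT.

X[1] = Σ(n=0 to 4) x[n] · ω_5^(1n) where ω_5 = e^(-2πi/5)
= (0)·ω_5^0 + (1)·ω_5^1 + (-1)·ω_5^2 + (1)·ω_5^3 + (0)·ω_5^4

X[1] = 0.3090+0.2245i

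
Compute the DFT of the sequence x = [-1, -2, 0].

X[k] = Σ(n=0 to 2) x[n] · ω_3^(nk)
where ω_3 = e^(-2πi/3)

Computing each X[k]:
X[0] = -3
X[1] = 1.7321i
X[2] = -1.7321i

X = [-3, 1.7321i, -1.7321i]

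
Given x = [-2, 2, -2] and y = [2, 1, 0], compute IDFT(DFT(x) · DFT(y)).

(x ⊛ y)[n] = Σ(m=0 to 2) x[m] · y[(n-m) mod 3]

Computing each output sample:
(x ⊛ y)[0] = -6
(x ⊛ y)[1] = 2
(x ⊛ y)[2] = -2

x ⊛ y = [-6, 2, -2]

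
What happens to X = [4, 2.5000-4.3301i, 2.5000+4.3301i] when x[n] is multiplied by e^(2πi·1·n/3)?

Modulation property: DFT(ω_3^(-1n)·x[n]) = X[(k-1) mod 3], so circularly shift X by 1 positions.

X[k-1] = [2.5000+4.3301i, 4, 2.5000-4.3301i]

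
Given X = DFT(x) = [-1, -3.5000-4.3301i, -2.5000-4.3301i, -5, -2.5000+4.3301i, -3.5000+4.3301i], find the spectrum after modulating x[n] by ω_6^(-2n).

Modulation property: DFT(ω_6^(-2n)·x[n]) = X[(k-2) mod 6], so circularly shift X by 2 positions.

X[k-2] = [-2.5000+4.3301i, -3.5000+4.3301i, -1, -3.5000-4.3301i, -2.5000-4.3301i, -5]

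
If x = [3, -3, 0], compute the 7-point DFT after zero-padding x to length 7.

Original 3-point DFT: [0, 4.5000+2.5981i, 4.5000-2.5981i]
Zero-padded 7-point DFT provides frequency interpolation.

DFT_7([x, 0, ...]) = [0, 1.1295+2.3455i, 3.6676+2.9248i, 5.7029+1.3017i, 5.7029-1.3017i, 3.6676-2.9248i, 1.1295-2.3455i]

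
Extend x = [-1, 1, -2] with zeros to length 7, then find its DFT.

Original 3-point DFT: [-2, -0.5000-2.5981i, -0.5000+2.5981i]
Zero-padded 7-point DFT provides frequency interpolation.

DFT_7([x, 0, ...]) = [-2, 0.0685+1.1680i, 0.5794-1.8427i, -3.1479-1.9975i, -3.1479+1.9975i, 0.5794+1.8427i, 0.0685-1.1680i]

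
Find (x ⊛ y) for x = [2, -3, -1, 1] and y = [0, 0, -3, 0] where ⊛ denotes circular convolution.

(x ⊛ y)[n] = Σ(m=0 to 3) x[m] · y[(n-m) mod 4]

Computing each output sample:
(x ⊛ y)[0] = 3
(x ⊛ y)[1] = -3
(x ⊛ y)[2] = -6
(x ⊛ y)[3] = 9

x ⊛ y = [3, -3, -6, 9]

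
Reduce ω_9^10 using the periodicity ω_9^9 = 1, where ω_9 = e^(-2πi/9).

Since ω_9^9 = 1, powers reduce modulo 9.
10 mod 9 = 1
So ω_9^10 = ω_9^1 = e^(-2πi·1/9)

ω_9^10 = ω_9^1 = 0.7660-0.6428i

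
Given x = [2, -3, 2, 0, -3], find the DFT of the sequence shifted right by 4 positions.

Time shift by 4: X_shifted[k] = ω_5^(4k) · X[k]
Shifted x = [-3, 2, 0, -3, 2]

DFT(x[n-4]) = [-2, 0.6631-1.7634i, -7.1631+2.8532i, -7.1631-2.8532i, 0.6631+1.7634i]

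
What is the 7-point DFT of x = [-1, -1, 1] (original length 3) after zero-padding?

Original 3-point DFT: [-1, -1.0000+1.7321i, -1.0000-1.7321i]
Zero-padded 7-point DFT provides frequency interpolation.

DFT_7([x, 0, ...]) = [-1, -1.8460-0.1931i, -1.6784+1.4088i, 0.5245+1.2157i, 0.5245-1.2157i, -1.6784-1.4088i, -1.8460+0.1931i]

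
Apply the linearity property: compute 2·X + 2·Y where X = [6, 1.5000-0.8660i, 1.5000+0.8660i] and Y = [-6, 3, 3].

By linearity: DFT(2x + 2y) = 2·DFT(x) + 2·DFT(y)
= 2·[6, 1.5000-0.8660i, 1.5000+0.8660i] + 2·[-6, 3, 3]

Computing element-wise:
Z[0] = 2·(6) + 2·(-6) = 0
Z[1] = 2·(1.5000-0.8660i) + 2·(3) = 9.0000-1.7320i
Z[2] = 2·(1.5000+0.8660i) + 2·(3) = 9.0000+1.7320i

DFT(2x + 2y) = 2·X + 2·Y = [0, 9.0000-1.7320i, 9.0000+1.7320i]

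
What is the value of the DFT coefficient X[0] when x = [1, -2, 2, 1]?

X[0] = Σ(n=0 to 3) x[n] · ω_4^0 = Σ x[n]
= (1) + (-2) + (2) + (1)

X[0] = 2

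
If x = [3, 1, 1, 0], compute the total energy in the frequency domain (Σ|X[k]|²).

Parseval: Σ|x[n]|² = (1/N)Σ|X[k]|², so Σ|X[k]|² = N·Σ|x[n]|² = 4·11.0000

Σ|X[k]|² = N·Σ|x[n]|² = 4·11.0000 = 44.0000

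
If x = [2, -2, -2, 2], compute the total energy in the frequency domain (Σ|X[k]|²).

Parseval: Σ|x[n]|² = (1/N)Σ|X[k]|², so Σ|X[k]|² = N·Σ|x[n]|² = 4·16.0000

Σ|X[k]|² = N·Σ|x[n]|² = 4·16.0000 = 64.0000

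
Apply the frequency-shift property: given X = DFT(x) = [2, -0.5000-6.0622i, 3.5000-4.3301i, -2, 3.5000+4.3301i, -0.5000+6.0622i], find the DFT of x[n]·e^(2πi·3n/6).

Modulation property: DFT(ω_6^(-3n)·x[n]) = X[(k-3) mod 6], so circularly shift X by 3 positions.

X[k-3] = [-2, 3.5000+4.3301i, -0.5000+6.0622i, 2, -0.5000-6.0622i, 3.5000-4.3301i]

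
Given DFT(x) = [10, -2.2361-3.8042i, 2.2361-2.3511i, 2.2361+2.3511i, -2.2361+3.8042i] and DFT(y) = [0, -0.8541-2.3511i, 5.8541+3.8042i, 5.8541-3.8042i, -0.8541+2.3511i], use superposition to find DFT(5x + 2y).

By linearity: DFT(5x + 2y) = 5·DFT(x) + 2·DFT(y)
= 5·[10, -2.2361-3.8042i, 2.2361-2.3511i, 2.2361+2.3511i, -2.2361+3.8042i] + 2·[0, -0.8541-2.3511i, 5.8541+3.8042i, 5.8541-3.8042i, -0.8541+2.3511i]

Computing element-wise:
Z[0] = 5·(10) + 2·(0) = 50
Z[1] = 5·(-2.2361-3.8042i) + 2·(-0.8541-2.3511i) = -12.8887-23.7232i
Z[2] = 5·(2.2361-2.3511i) + 2·(5.8541+3.8042i) = 22.8887-4.1471i
Z[3] = 5·(2.2361+2.3511i) + 2·(5.8541-3.8042i) = 22.8887+4.1471i
Z[4] = 5·(-2.2361+3.8042i) + 2·(-0.8541+2.3511i) = -12.8887+23.7232i

DFT(5x + 2y) = 5·X + 2·Y = [50, -12.8887-23.7232i, 22.8887-4.1471i, 22.8887+4.1471i, -12.8887+23.7232i]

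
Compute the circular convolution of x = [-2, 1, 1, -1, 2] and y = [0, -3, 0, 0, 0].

(x ⊛ y)[n] = Σ(m=0 to 4) x[m] · y[(n-m) mod 5]

Computing each output sample:
(x ⊛ y)[0] = -6
(x ⊛ y)[1] = 6
(x ⊛ y)[2] = -3
(x ⊛ y)[3] = -3
(x ⊛ y)[4] = 3

x ⊛ y = [-6, 6, -3, -3, 3]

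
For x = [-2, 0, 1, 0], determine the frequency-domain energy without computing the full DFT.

Parseval: Σ|x[n]|² = (1/N)Σ|X[k]|², so Σ|X[k]|² = N·Σ|x[n]|² = 4·5.0000

Σ|X[k]|² = N·Σ|x[n]|² = 4·5.0000 = 20.0000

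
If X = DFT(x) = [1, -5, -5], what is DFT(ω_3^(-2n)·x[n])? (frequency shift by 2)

Modulation property: DFT(ω_3^(-2n)·x[n]) = X[(k-2) mod 3], so circularly shift X by 2 positions.

X[k-2] = [-5, -5, 1]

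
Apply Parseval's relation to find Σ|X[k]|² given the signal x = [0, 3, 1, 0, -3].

Parseval: Σ|x[n]|² = (1/N)Σ|X[k]|², so Σ|X[k]|² = N·Σ|x[n]|² = 5·19.0000

Σ|X[k]|² = N·Σ|x[n]|² = 5·19.0000 = 95.0000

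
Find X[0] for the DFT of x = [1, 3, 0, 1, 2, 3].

X[0] = Σ(n=0 to 5) x[n] · ω_6^0 = Σ x[n]
= (1) + (3) + (0) + (1) + (2) + (3)

X[0] = 10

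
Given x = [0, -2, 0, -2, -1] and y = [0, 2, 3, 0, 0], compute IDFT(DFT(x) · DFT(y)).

(x ⊛ y)[n] = Σ(m=0 to 4) x[m] · y[(n-m) mod 5]

Computing each output sample:
(x ⊛ y)[0] = -8
(x ⊛ y)[1] = -3
(x ⊛ y)[2] = -4
(x ⊛ y)[3] = -6
(x ⊛ y)[4] = -4

x ⊛ y = [-8, -3, -4, -6, -4]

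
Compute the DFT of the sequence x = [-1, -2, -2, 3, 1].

X[k] = Σ(n=0 to 4) x[n] · ω_5^(nk)
where ω_5 = e^(-2πi/5)

Computing each X[k]:
X[0] = -1
X[1] = -2.1180+5.7921i
X[2] = 0.1180-2.9919i
X[3] = 0.1180+2.9919i
X[4] = -2.1180-5.7921i

X = [-1, -2.1180+5.7921i, 0.1180-2.9919i, 0.1180+2.9919i, -2.1180-5.7921i]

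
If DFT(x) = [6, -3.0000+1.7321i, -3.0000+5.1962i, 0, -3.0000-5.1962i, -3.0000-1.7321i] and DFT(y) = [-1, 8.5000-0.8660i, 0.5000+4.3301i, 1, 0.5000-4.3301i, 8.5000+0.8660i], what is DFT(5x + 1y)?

By linearity: DFT(5x + 1y) = 5·DFT(x) + 1·DFT(y)
= 5·[6, -3.0000+1.7321i, -3.0000+5.1962i, 0, -3.0000-5.1962i, -3.0000-1.7321i] + 1·[-1, 8.5000-0.8660i, 0.5000+4.3301i, 1, 0.5000-4.3301i, 8.5000+0.8660i]

Computing element-wise:
Z[0] = 5·(6) + 1·(-1) = 29
Z[1] = 5·(-3.0000+1.7321i) + 1·(8.5000-0.8660i) = -6.5000+7.7945i
Z[2] = 5·(-3.0000+5.1962i) + 1·(0.5000+4.3301i) = -14.5000+30.3111i
Z[3] = 5·(0) + 1·(1) = 1
Z[4] = 5·(-3.0000-5.1962i) + 1·(0.5000-4.3301i) = -14.5000-30.3111i
Z[5] = 5·(-3.0000-1.7321i) + 1·(8.5000+0.8660i) = -6.5000-7.7945i

DFT(5x + 1y) = 5·X + 1·Y = [29, -6.5000+7.7945i, -14.5000+30.3111i, 1, -14.5000-30.3111i, -6.5000-7.7945i]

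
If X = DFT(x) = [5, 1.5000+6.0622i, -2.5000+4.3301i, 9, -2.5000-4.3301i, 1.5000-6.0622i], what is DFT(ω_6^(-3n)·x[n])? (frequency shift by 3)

Modulation property: DFT(ω_6^(-3n)·x[n]) = X[(k-3) mod 6], so circularly shift X by 3 positions.

X[k-3] = [9, -2.5000-4.3301i, 1.5000-6.0622i, 5, 1.5000+6.0622i, -2.5000+4.3301i]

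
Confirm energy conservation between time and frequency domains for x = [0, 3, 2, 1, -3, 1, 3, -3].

Time domain:
Σ|x[n]|² = |0|² + |3|² + |2|² + |1|² + |-3|² + |1|² + |3|² + |-3|² = 42.0000

Frequency domain:
(1/8)Σ|X[k]|² = (1/8)(|4|² + |1.5858-3.2426i|² + |-8-6i|² + |4.4142-5.2426i|² + |0|² + |4.4142+5.2426i|² + |-8+6i|² + |1.5858+3.2426i|²) = (1/8)·336.0000 = 42.0000

Both sides agree, confirming Parseval's theorem.

Σ|x[n]|² = (1/N)Σ|X[k]|² = 42.0000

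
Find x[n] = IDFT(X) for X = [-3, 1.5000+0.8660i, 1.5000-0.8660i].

x[n] = (1/3) Σ(k=0 to 2) X[k] · e^(2πikn/3)

Computing each x[n]:
x[0] = 0
x[1] = -2
x[2] = -1

x = [0, -2, -1]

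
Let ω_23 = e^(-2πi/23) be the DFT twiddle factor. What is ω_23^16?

ω_23^16 = e^(-2πi·16/23)
= cos(-2π·16/23) + i·sin(-2π·16/23)
= cos(-32π/23) + i·sin(-32π/23)

ω_23^16 = cos(-32π/23) + i·sin(-32π/23) = -0.3349+0.9423i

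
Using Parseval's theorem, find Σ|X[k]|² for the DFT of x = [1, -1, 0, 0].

Parseval: Σ|x[n]|² = (1/N)Σ|X[k]|², so Σ|X[k]|² = N·Σ|x[n]|² = 4·2.0000

Σ|X[k]|² = N·Σ|x[n]|² = 4·2.0000 = 8.0000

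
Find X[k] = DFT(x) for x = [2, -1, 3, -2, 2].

X[k] = Σ(n=0 to 4) x[n] · ω_5^(nk)
where ω_5 = e^(-2πi/5)

Computing each X[k]:
X[0] = 4
X[1] = 1.5000-0.0858i
X[2] = 1.5000+6.5186i
X[3] = 1.5000-6.5186i
X[4] = 1.5000+0.0858i

X = [4, 1.5000-0.0858i, 1.5000+6.5186i, 1.5000-6.5186i, 1.5000+0.0858i]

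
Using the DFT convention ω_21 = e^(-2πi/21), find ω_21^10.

ω_21^10 = e^(-2πi·10/21)
= cos(-2π·10/21) + i·sin(-2π·10/21)
= cos(-20π/21) + i·sin(-20π/21)

ω_21^10 = cos(-20π/21) + i·sin(-20π/21) = -0.9888-0.1490i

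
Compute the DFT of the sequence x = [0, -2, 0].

X[k] = Σ(n=0 to 2) x[n] · ω_3^(nk)
where ω_3 = e^(-2πi/3)

Computing each X[k]:
X[0] = -2
X[1] = 1.0000+1.7321i
X[2] = 1.0000-1.7321i

X = [-2, 1.0000+1.7321i, 1.0000-1.7321i]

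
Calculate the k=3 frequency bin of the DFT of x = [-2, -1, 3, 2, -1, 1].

X[3] = Σ(n=0 to 5) x[n] · ω_6^(3n) where ω_6 = e^(-2πi/6)
= (-2)·ω_6^0 + (-1)·ω_6^3 + (3)·ω_6^6 + (2)·ω_6^9 + (-1)·ω_6^12 + (1)·ω_6^15

X[3] = -2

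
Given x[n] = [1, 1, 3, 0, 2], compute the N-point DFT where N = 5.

X[k] = Σ(n=0 to 4) x[n] · ω_5^(nk)
where ω_5 = e^(-2πi/5)

Computing each X[k]:
X[0] = 7
X[1] = -0.5000-0.8123i
X[2] = -0.5000+3.4410i
X[3] = -0.5000-3.4410i
X[4] = -0.5000+0.8123i

X = [7, -0.5000-0.8123i, -0.5000+3.4410i, -0.5000-3.4410i, -0.5000+0.8123i]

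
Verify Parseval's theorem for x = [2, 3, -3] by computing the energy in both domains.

Time domain:
Σ|x[n]|² = |2|² + |3|² + |-3|² = 22.0000

Frequency domain:
(1/3)Σ|X[k]|² = (1/3)(|2|² + |2.0000-5.1962i|² + |2.0000+5.1962i|²) = (1/3)·66.0000 = 22.0000

Both sides agree, confirming Parseval's theorem.

Σ|x[n]|² = (1/N)Σ|X[k]|² = 22.0000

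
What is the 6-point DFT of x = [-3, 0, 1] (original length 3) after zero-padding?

Original 3-point DFT: [-2, -3.5000+0.8660i, -3.5000-0.8660i]
Zero-padded 6-point DFT provides frequency interpolation.

DFT_6([x, 0, ...]) = [-2, -3.5000-0.8660i, -3.5000+0.8660i, -2, -3.5000-0.8660i, -3.5000+0.8660i]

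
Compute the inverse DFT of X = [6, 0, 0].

x[n] = (1/3) Σ(k=0 to 2) X[k] · e^(2πikn/3)

Computing each x[n]:
x[0] = 2
x[1] = 2
x[2] = 2

x = [2, 2, 2]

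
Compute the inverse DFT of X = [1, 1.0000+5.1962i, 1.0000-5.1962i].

x[n] = (1/3) Σ(k=0 to 2) X[k] · e^(2πikn/3)

Computing each x[n]:
x[0] = 1
x[1] = -3
x[2] = 3

x = [1, -3, 3]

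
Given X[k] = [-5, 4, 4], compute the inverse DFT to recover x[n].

x[n] = (1/3) Σ(k=0 to 2) X[k] · e^(2πikn/3)

Computing each x[n]:
x[0] = 1
x[1] = -3
x[2] = -3

x = [1, -3, -3]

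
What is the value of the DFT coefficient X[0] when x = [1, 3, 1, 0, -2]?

X[0] = Σ(n=0 to 4) x[n] · ω_5^0 = Σ x[n]
= (1) + (3) + (1) + (0) + (-2)

X[0] = 3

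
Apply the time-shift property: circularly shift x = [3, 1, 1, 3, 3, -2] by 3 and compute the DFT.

Time shift by 3: X_shifted[k] = ω_6^(3k) · X[k]
Shifted x = [3, 3, -2, 3, 1, 1]

DFT(x[n-3]) = [9, 2.5000+0.8660i, 4.5000-4.3301i, -5, 4.5000+4.3301i, 2.5000-0.8660i]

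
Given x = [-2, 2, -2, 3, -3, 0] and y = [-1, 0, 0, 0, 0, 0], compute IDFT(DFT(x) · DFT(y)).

(x ⊛ y)[n] = Σ(m=0 to 5) x[m] · y[(n-m) mod 6]

Computing each output sample:
(x ⊛ y)[0] = 2
(x ⊛ y)[1] = -2
(x ⊛ y)[2] = 2
(x ⊛ y)[3] = -3
(x ⊛ y)[4] = 3
(x ⊛ y)[5] = 0

x ⊛ y = [2, -2, 2, -3, 3, 0]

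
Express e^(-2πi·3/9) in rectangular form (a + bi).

ω_9^3 = e^(-2πi·3/9)
= cos(-2π·3/9) + i·sin(-2π·3/9)
= cos(-6π/9) + i·sin(-6π/9)

ω_9^3 = cos(-6π/9) + i·sin(-6π/9) = -0.5000-0.8660i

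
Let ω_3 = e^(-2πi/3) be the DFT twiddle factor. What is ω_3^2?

ω_3^2 = e^(-2πi·2/3)
= cos(-2π·2/3) + i·sin(-2π·2/3)
= cos(-4π/3) + i·sin(-4π/3)

ω_3^2 = cos(-4π/3) + i·sin(-4π/3) = -0.5000+0.8660i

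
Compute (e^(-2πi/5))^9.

Since ω_5^5 = 1, powers reduce modulo 5.
9 mod 5 = 4
So ω_5^9 = ω_5^4 = e^(-2πi·4/5)

ω_5^9 = ω_5^4 = 0.3090+0.9511i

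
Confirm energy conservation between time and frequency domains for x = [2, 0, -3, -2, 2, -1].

Time domain:
Σ|x[n]|² = |2|² + |0|² + |-3|² + |-2|² + |2|² + |-1|² = 22.0000

Frequency domain:
(1/6)Σ|X[k]|² = (1/6)(|-2|² + |4.0000+3.4641i|² + |1.0000-5.1962i|² + |4|² + |1.0000+5.1962i|² + |4.0000-3.4641i|²) = (1/6)·132.0000 = 22.0000

Both sides agree, confirming Parseval's theorem.

Σ|x[n]|² = (1/N)Σ|X[k]|² = 22.0000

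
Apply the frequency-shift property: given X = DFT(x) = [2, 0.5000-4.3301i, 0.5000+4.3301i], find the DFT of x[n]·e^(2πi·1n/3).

Modulation property: DFT(ω_3^(-1n)·x[n]) = X[(k-1) mod 3], so circularly shift X by 1 positions.

X[k-1] = [0.5000+4.3301i, 2, 0.5000-4.3301i]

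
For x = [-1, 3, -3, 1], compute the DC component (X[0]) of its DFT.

X[0] = Σ(n=0 to 3) x[n] · ω_4^0 = Σ x[n]
= (-1) + (3) + (-3) + (1)

X[0] = 0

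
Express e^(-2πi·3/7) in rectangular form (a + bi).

ω_7^3 = e^(-2πi·3/7)
= cos(-2π·3/7) + i·sin(-2π·3/7)
= cos(-6π/7) + i·sin(-6π/7)

ω_7^3 = cos(-6π/7) + i·sin(-6π/7) = -0.9010-0.4339i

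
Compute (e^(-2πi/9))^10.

Since ω_9^9 = 1, powers reduce modulo 9.
10 mod 9 = 1
So ω_9^10 = ω_9^1 = e^(-2πi·1/9)

ω_9^10 = ω_9^1 = 0.7660-0.6428i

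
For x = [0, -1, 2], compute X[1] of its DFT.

X[1] = Σ(n=0 to 2) x[n] · ω_3^(1n) where ω_3 = e^(-2πi/3)
= (0)·ω_3^0 + (-1)·ω_3^1 + (2)·ω_3^2

X[1] = -0.5000+2.5981i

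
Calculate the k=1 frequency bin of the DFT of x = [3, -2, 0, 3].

X[1] = Σ(n=0 to 3) x[n] · ω_4^(1n) where ω_4 = e^(-2πi/4)
= (3)·ω_4^0 + (-2)·ω_4^1 + (0)·ω_4^2 + (3)·ω_4^3

X[1] = 3+5i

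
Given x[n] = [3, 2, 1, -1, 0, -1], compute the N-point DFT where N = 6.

X[k] = Σ(n=0 to 5) x[n] · ω_6^(nk)
where ω_6 = e^(-2πi/6)

Computing each X[k]:
X[0] = 4
X[1] = 4.0000-3.4641i
X[2] = 1.0000-1.7321i
X[3] = 4
X[4] = 1.0000+1.7321i
X[5] = 4.0000+3.4641i

X = [4, 4.0000-3.4641i, 1.0000-1.7321i, 4, 1.0000+1.7321i, 4.0000+3.4641i]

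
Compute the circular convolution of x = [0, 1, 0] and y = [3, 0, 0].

(x ⊛ y)[n] = Σ(m=0 to 2) x[m] · y[(n-m) mod 3]

Computing each output sample:
(x ⊛ y)[0] = 0
(x ⊛ y)[1] = 3
(x ⊛ y)[2] = 0

x ⊛ y = [0, 3, 0]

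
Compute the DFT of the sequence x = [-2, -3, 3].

X[k] = Σ(n=0 to 2) x[n] · ω_3^(nk)
where ω_3 = e^(-2πi/3)

Computing each X[k]:
X[0] = -2
X[1] = -2.0000+5.1962i
X[2] = -2.0000-5.1962i

X = [-2, -2.0000+5.1962i, -2.0000-5.1962i]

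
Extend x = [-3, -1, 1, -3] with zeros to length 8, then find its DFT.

Original 4-point DFT: [-6, -4-2i, 2, -4+2i]
Zero-padded 8-point DFT provides frequency interpolation.

DFT_8([x, 0, ...]) = [-6, -1.5858+1.8284i, -4-2i, -4.4142+3.8284i, 2, -4.4142-3.8284i, -4+2i, -1.5858-1.8284i]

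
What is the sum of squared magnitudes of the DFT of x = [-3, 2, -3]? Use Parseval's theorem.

Parseval: Σ|x[n]|² = (1/N)Σ|X[k]|², so Σ|X[k]|² = N·Σ|x[n]|² = 3·22.0000

Σ|X[k]|² = N·Σ|x[n]|² = 3·22.0000 = 66.0000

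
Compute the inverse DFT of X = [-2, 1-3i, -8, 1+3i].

x[n] = (1/4) Σ(k=0 to 3) X[k] · e^(2πikn/4)

Computing each x[n]:
x[0] = -2
x[1] = 3
x[2] = -3
x[3] = 0

x = [-2, 3, -3, 0]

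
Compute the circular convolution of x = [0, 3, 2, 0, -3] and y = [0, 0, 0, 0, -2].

(x ⊛ y)[n] = Σ(m=0 to 4) x[m] · y[(n-m) mod 5]

Computing each output sample:
(x ⊛ y)[0] = -6
(x ⊛ y)[1] = -4
(x ⊛ y)[2] = 0
(x ⊛ y)[3] = 6
(x ⊛ y)[4] = 0

x ⊛ y = [-6, -4, 0, 6, 0]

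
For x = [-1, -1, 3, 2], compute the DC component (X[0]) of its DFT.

X[0] = Σ(n=0 to 3) x[n] · ω_4^0 = Σ x[n]
= (-1) + (-1) + (3) + (2)

X[0] = 3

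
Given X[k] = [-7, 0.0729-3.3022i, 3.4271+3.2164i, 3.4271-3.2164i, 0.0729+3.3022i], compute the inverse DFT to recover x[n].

x[n] = (1/5) Σ(k=0 to 4) X[k] · e^(2πikn/5)

Computing each x[n]:
x[0] = 0
x[1] = -2
x[2] = 1
x[3] = -3
x[4] = -3

x = [0, -2, 1, -3, -3]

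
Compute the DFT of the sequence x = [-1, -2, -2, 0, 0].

X[k] = Σ(n=0 to 4) x[n] · ω_5^(nk)
where ω_5 = e^(-2πi/5)

Computing each X[k]:
X[0] = -5
X[1] = 3.0777i
X[2] = -0.7265i
X[3] = 0.7265i
X[4] = -3.0777i

X = [-5, 3.0777i, -0.7265i, 0.7265i, -3.0777i]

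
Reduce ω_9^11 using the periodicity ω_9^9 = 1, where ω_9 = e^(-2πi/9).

Since ω_9^9 = 1, powers reduce modulo 9.
11 mod 9 = 2
So ω_9^11 = ω_9^2 = e^(-2πi·2/9)

ω_9^11 = ω_9^2 = 0.1736-0.9848i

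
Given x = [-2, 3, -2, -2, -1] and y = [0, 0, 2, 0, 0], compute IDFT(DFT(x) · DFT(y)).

(x ⊛ y)[n] = Σ(m=0 to 4) x[m] · y[(n-m) mod 5]

Computing each output sample:
(x ⊛ y)[0] = -4
(x ⊛ y)[1] = -2
(x ⊛ y)[2] = -4
(x ⊛ y)[3] = 6
(x ⊛ y)[4] = -4

x ⊛ y = [-4, -2, -4, 6, -4]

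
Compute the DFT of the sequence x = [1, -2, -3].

X[k] = Σ(n=0 to 2) x[n] · ω_3^(nk)
where ω_3 = e^(-2πi/3)

Computing each X[k]:
X[0] = -4
X[1] = 3.5000-0.8660i
X[2] = 3.5000+0.8660i

X = [-4, 3.5000-0.8660i, 3.5000+0.8660i]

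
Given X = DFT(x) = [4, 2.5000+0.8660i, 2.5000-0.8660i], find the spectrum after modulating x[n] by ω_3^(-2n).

Modulation property: DFT(ω_3^(-2n)·x[n]) = X[(k-2) mod 3], so circularly shift X by 2 positions.

X[k-2] = [2.5000+0.8660i, 2.5000-0.8660i, 4]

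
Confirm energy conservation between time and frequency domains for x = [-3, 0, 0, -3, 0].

Time domain:
Σ|x[n]|² = |-3|² + |0|² + |0|² + |-3|² + |0|² = 18.0000

Frequency domain:
(1/5)Σ|X[k]|² = (1/5)(|-6|² + |-0.5729-1.7634i|² + |-3.9271+2.8532i|² + |-3.9271-2.8532i|² + |-0.5729+1.7634i|²) = (1/5)·90.0000 = 18.0000

Both sides agree, confirming Parseval's theorem.

Σ|x[n]|² = (1/N)Σ|X[k]|² = 18.0000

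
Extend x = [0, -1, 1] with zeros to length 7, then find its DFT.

Original 3-point DFT: [0, 1.7321i, -1.7321i]
Zero-padded 7-point DFT provides frequency interpolation.

DFT_7([x, 0, ...]) = [0, -0.8460-0.1931i, -0.6784+1.4088i, 1.5245+1.2157i, 1.5245-1.2157i, -0.6784-1.4088i, -0.8460+0.1931i]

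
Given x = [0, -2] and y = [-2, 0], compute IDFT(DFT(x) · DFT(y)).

(x ⊛ y)[n] = Σ(m=0 to 1) x[m] · y[(n-m) mod 2]

Computing each output sample:
(x ⊛ y)[0] = 0
(x ⊛ y)[1] = 4

x ⊛ y = [0, 4]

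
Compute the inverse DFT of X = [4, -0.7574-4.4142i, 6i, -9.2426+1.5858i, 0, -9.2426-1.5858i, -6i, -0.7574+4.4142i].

x[n] = (1/8) Σ(k=0 to 7) X[k] · e^(2πikn/8)

Computing each x[n]:
x[0] = -2
x[1] = 1
x[2] = 2
x[3] = 1
x[4] = 3
x[5] = -3
x[6] = -1
x[7] = 3

x = [-2, 1, 2, 1, 3, -3, -1, 3]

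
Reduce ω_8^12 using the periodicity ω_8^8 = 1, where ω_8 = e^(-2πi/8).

Since ω_8^8 = 1, powers reduce modulo 8.
12 mod 8 = 4
So ω_8^12 = ω_8^4 = e^(-2πi·4/8)

ω_8^12 = ω_8^4 = -1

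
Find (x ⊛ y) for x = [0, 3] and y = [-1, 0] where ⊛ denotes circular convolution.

(x ⊛ y)[n] = Σ(m=0 to 1) x[m] · y[(n-m) mod 2]

Computing each output sample:
(x ⊛ y)[0] = 0
(x ⊛ y)[1] = -3

x ⊛ y = [0, -3]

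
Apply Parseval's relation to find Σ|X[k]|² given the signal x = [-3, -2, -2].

Parseval: Σ|x[n]|² = (1/N)Σ|X[k]|², so Σ|X[k]|² = N·Σ|x[n]|² = 3·17.0000

Σ|X[k]|² = N·Σ|x[n]|² = 3·17.0000 = 51.0000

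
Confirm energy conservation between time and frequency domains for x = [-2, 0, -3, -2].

Time domain:
Σ|x[n]|² = |-2|² + |0|² + |-3|² + |-2|² = 17.0000

Frequency domain:
(1/4)Σ|X[k]|² = (1/4)(|-7|² + |1-2i|² + |-3|² + |1+2i|²) = (1/4)·68.0000 = 17.0000

Both sides agree, confirming Parseval's theorem.

Σ|x[n]|² = (1/N)Σ|X[k]|² = 17.0000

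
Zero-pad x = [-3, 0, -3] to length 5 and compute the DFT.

Original 3-point DFT: [-6, -1.5000-2.5981i, -1.5000+2.5981i]
Zero-padded 5-point DFT provides frequency interpolation.

DFT_5([x, 0, ...]) = [-6, -0.5729+1.7634i, -3.9271-2.8532i, -3.9271+2.8532i, -0.5729-1.7634i]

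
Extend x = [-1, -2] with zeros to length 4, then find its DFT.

Original 2-point DFT: [-3, 1]
Zero-padded 4-point DFT provides frequency interpolation.

DFT_4([x, 0, ...]) = [-3, -1+2i, 1, -1-2i]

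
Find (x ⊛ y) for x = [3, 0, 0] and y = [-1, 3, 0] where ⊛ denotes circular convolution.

(x ⊛ y)[n] = Σ(m=0 to 2) x[m] · y[(n-m) mod 3]

Computing each output sample:
(x ⊛ y)[0] = -3
(x ⊛ y)[1] = 9
(x ⊛ y)[2] = 0

x ⊛ y = [-3, 9, 0]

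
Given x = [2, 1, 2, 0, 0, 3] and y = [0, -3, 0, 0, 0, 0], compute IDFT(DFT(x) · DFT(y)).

(x ⊛ y)[n] = Σ(m=0 to 5) x[m] · y[(n-m) mod 6]

Computing each output sample:
(x ⊛ y)[0] = -9
(x ⊛ y)[1] = -6
(x ⊛ y)[2] = -3
(x ⊛ y)[3] = -6
(x ⊛ y)[4] = 0
(x ⊛ y)[5] = 0

x ⊛ y = [-9, -6, -3, -6, 0, 0]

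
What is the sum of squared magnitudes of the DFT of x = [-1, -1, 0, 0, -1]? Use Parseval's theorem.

Parseval: Σ|x[n]|² = (1/N)Σ|X[k]|², so Σ|X[k]|² = N·Σ|x[n]|² = 5·3.0000

Σ|X[k]|² = N·Σ|x[n]|² = 5·3.0000 = 15.0000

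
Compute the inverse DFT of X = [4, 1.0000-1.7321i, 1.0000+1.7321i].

x[n] = (1/3) Σ(k=0 to 2) X[k] · e^(2πikn/3)

Computing each x[n]:
x[0] = 2
x[1] = 2
x[2] = 0

x = [2, 2, 0]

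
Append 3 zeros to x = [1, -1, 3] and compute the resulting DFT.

Original 3-point DFT: [3, 3.4641i, -3.4641i]
Zero-padded 6-point DFT provides frequency interpolation.

DFT_6([x, 0, ...]) = [3, -1.0000-1.7321i, 3.4641i, 5, -3.4641i, -1.0000+1.7321i]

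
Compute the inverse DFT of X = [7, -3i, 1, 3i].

x[n] = (1/4) Σ(k=0 to 3) X[k] · e^(2πikn/4)

Computing each x[n]:
x[0] = 2
x[1] = 3
x[2] = 2
x[3] = 0

x = [2, 3, 2, 0]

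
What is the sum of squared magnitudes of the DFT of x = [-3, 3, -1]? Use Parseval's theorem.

Parseval: Σ|x[n]|² = (1/N)Σ|X[k]|², so Σ|X[k]|² = N·Σ|x[n]|² = 3·19.0000

Σ|X[k]|² = N·Σ|x[n]|² = 3·19.0000 = 57.0000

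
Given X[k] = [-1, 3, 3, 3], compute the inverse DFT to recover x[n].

x[n] = (1/4) Σ(k=0 to 3) X[k] · e^(2πikn/4)

Computing each x[n]:
x[0] = 2
x[1] = -1
x[2] = -1
x[3] = -1

x = [2, -1, -1, -1]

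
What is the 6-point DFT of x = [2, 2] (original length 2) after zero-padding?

Original 2-point DFT: [4, 0]
Zero-padded 6-point DFT provides frequency interpolation.

DFT_6([x, 0, ...]) = [4, 3.0000-1.7321i, 1.0000-1.7321i, 0, 1.0000+1.7321i, 3.0000+1.7321i]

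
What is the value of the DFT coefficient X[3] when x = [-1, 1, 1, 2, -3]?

X[3] = Σ(n=0 to 4) x[n] · ω_5^(3n) where ω_5 = e^(-2πi/5)
= (-1)·ω_5^0 + (1)·ω_5^3 + (1)·ω_5^6 + (2)·ω_5^9 + (-3)·ω_5^12

X[3] = 1.5451+3.3022i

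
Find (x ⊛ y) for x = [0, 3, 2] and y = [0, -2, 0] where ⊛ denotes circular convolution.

(x ⊛ y)[n] = Σ(m=0 to 2) x[m] · y[(n-m) mod 3]

Computing each output sample:
(x ⊛ y)[0] = -4
(x ⊛ y)[1] = 0
(x ⊛ y)[2] = -6

x ⊛ y = [-4, 0, -6]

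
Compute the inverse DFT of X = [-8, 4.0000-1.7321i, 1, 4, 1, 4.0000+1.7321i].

x[n] = (1/6) Σ(k=0 to 5) X[k] · e^(2πikn/6)

Computing each x[n]:
x[0] = 1
x[1] = -1
x[2] = -1
x[3] = -3
x[4] = -2
x[5] = -2

x = [1, -1, -1, -3, -2, -2]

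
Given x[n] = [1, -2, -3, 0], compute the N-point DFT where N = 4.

X[k] = Σ(n=0 to 3) x[n] · ω_4^(nk)
where ω_4 = e^(-2πi/4)

Computing each X[k]:
X[0] = -4
X[1] = 4+2i
X[2] = 0
X[3] = 4-2i

X = [-4, 4+2i, 0, 4-2i]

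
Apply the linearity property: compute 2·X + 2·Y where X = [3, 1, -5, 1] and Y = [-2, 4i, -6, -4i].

By linearity: DFT(2x + 2y) = 2·DFT(x) + 2·DFT(y)
= 2·[3, 1, -5, 1] + 2·[-2, 4i, -6, -4i]

Computing element-wise:
Z[0] = 2·(3) + 2·(-2) = 2
Z[1] = 2·(1) + 2·(4i) = 2+8i
Z[2] = 2·(-5) + 2·(-6) = -22
Z[3] = 2·(1) + 2·(-4i) = 2-8i

DFT(2x + 2y) = 2·X + 2·Y = [2, 2+8i, -22, 2-8i]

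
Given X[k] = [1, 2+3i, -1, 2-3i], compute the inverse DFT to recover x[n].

x[n] = (1/4) Σ(k=0 to 3) X[k] · e^(2πikn/4)

Computing each x[n]:
x[0] = 1
x[1] = -1
x[2] = -1
x[3] = 2

x = [1, -1, -1, 2]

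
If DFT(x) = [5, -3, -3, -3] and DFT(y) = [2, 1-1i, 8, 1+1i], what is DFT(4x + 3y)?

By linearity: DFT(4x + 3y) = 4·DFT(x) + 3·DFT(y)
= 4·[5, -3, -3, -3] + 3·[2, 1-1i, 8, 1+1i]

Computing element-wise:
Z[0] = 4·(5) + 3·(2) = 26
Z[1] = 4·(-3) + 3·(1-1i) = -9-3i
Z[2] = 4·(-3) + 3·(8) = 12
Z[3] = 4·(-3) + 3·(1+1i) = -9+3i

DFT(4x + 3y) = 4·X + 3·Y = [26, -9-3i, 12, -9+3i]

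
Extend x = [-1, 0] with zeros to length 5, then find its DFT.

Original 2-point DFT: [-1, -1]
Zero-padded 5-point DFT provides frequency interpolation.

DFT_5([x, 0, ...]) = [-1, -1, -1, -1, -1]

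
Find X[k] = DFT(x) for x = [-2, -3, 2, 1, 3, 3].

X[k] = Σ(n=0 to 5) x[n] · ω_6^(nk)
where ω_6 = e^(-2πi/6)

Computing each X[k]:
X[0] = 4
X[1] = -5.5000+6.0622i
X[2] = -3.5000+4.3301i
X[3] = 2
X[4] = -3.5000-4.3301i
X[5] = -5.5000-6.0622i

X = [4, -5.5000+6.0622i, -3.5000+4.3301i, 2, -3.5000-4.3301i, -5.5000-6.0622i]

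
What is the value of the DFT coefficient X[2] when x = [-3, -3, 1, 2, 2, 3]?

X[2] = Σ(n=0 to 5) x[n] · ω_6^(2n) where ω_6 = e^(-2πi/6)
= (-3)·ω_6^0 + (-3)·ω_6^2 + (1)·ω_6^4 + (2)·ω_6^6 + (2)·ω_6^8 + (3)·ω_6^10

X[2] = -2.5000+4.3301i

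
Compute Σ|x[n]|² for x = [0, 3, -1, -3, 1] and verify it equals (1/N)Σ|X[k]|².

Time domain:
Σ|x[n]|² = |0|² + |3|² + |-1|² + |-3|² + |1|² = 20.0000

Frequency domain:
(1/5)Σ|X[k]|² = (1/5)(|0|² + |4.4721-3.0777i|² + |-4.4721+0.7265i|² + |-4.4721-0.7265i|² + |4.4721+3.0777i|²) = (1/5)·100.0000 = 20.0000

Both sides agree, confirming Parseval's theorem.

Σ|x[n]|² = (1/N)Σ|X[k]|² = 20.0000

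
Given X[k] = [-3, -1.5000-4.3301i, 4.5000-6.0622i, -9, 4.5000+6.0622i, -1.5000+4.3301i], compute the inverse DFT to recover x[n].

x[n] = (1/6) Σ(k=0 to 5) X[k] · e^(2πikn/6)

Computing each x[n]:
x[0] = -1
x[1] = 3
x[2] = -3
x[3] = 3
x[4] = -2
x[5] = -3

x = [-1, 3, -3, 3, -2, -3]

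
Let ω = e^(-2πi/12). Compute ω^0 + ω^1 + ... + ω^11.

Sum of all nth roots of unity equals 0 for n > 1 (geometric series with r ≠ 1).

0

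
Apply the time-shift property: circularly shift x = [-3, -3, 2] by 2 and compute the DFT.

Time shift by 2: X_shifted[k] = ω_3^(2k) · X[k]
Shifted x = [-3, 2, -3]

DFT(x[n-2]) = [-4, -2.5000-4.3301i, -2.5000+4.3301i]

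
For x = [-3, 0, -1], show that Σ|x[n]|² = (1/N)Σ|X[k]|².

Time domain:
Σ|x[n]|² = |-3|² + |0|² + |-1|² = 10.0000

Frequency domain:
(1/3)Σ|X[k]|² = (1/3)(|-4|² + |-2.5000-0.8660i|² + |-2.5000+0.8660i|²) = (1/3)·30.0000 = 10.0000

Both sides agree, confirming Parseval's theorem.

Σ|x[n]|² = (1/N)Σ|X[k]|² = 10.0000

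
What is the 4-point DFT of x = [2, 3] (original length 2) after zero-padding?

Original 2-point DFT: [5, -1]
Zero-padded 4-point DFT provides frequency interpolation.

DFT_4([x, 0, ...]) = [5, 2-3i, -1, 2+3i]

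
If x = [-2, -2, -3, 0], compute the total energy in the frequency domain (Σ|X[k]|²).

Parseval: Σ|x[n]|² = (1/N)Σ|X[k]|², so Σ|X[k]|² = N·Σ|x[n]|² = 4·17.0000

Σ|X[k]|² = N·Σ|x[n]|² = 4·17.0000 = 68.0000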